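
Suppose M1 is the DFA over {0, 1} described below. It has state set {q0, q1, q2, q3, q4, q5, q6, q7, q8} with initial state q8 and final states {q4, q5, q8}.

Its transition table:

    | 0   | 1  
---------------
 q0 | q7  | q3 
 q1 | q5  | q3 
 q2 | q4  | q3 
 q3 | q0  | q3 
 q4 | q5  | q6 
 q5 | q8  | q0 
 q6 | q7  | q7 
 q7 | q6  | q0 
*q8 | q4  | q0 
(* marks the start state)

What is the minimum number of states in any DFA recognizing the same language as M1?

2

Reachable states from the start: {q0,q3,q4,q5,q6,q7,q8}. Unreachable: {q1,q2} — drop them.
Start with accepting vs non-accepting: {q4,q5,q8} | {q0,q3,q6,q7}.
No further refinement is possible. Final partition (2 blocks): {q4,q5,q8} | {q0,q3,q6,q7}.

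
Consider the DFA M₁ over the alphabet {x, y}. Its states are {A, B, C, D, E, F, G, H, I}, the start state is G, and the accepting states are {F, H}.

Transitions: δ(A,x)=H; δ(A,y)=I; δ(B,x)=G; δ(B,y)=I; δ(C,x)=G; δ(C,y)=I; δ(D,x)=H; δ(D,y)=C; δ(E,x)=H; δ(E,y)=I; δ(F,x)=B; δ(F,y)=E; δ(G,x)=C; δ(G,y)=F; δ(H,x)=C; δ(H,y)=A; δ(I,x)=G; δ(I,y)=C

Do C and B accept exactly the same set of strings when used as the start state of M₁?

Yes

States {D} cannot be reached from the start state, so discard them.
P0 = {F,H} | {A,B,C,E,G,I}.
On input x, block {A,B,C,E,G,I} splits into {B,C,G,I} and {A,E}.
Split {B,C,G,I} by δ(·,y) → {B,C,I} and {G}.
No further refinement is possible. Final partition (4 blocks): {F,H} | {B,C,I} | {A,E} | {G}.
C and B lie in the same block of the stable partition, so they are equivalent — no string distinguishes them.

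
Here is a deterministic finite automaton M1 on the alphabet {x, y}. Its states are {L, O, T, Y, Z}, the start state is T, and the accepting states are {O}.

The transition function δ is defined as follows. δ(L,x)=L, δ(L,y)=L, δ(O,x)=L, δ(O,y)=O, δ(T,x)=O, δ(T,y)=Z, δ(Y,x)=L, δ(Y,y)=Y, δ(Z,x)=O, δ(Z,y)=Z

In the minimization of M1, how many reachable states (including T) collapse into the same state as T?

First remove the unreachable states {Y}; 4 states remain.
Initial partition by acceptance: {O} | {L,T,Z}.
Split {L,T,Z} by δ(·,x) → {T,Z} and {L}.
No further refinement is possible. Final partition (3 blocks): {O} | {T,Z} | {L}.
State T belongs to the block {T,Z}, which has 2 states.

2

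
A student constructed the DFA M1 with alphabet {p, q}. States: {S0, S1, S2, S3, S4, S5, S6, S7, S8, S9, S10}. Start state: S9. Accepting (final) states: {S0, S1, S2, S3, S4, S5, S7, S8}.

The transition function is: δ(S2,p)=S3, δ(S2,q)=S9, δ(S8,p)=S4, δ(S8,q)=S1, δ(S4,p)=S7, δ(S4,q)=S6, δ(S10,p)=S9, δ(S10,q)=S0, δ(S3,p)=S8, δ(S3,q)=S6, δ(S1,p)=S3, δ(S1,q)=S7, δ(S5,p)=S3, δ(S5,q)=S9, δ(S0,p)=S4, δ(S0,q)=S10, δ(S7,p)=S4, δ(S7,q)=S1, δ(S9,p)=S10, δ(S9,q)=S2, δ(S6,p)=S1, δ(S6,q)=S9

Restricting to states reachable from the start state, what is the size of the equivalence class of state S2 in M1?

2

Reachable states from the start: {S0,S1,S2,S3,S4,S6,S7,S8,S9,S10}. Unreachable: {S5} — drop them.
Initial partition by acceptance: {S0,S1,S2,S3,S4,S7,S8} | {S6,S9,S10}.
Split {S0,S1,S2,S3,S4,S7,S8} by δ(·,q) → {S0,S2,S3,S4} and {S1,S7,S8}.
Refine {S0,S2,S3,S4} on symbol p: members go to different blocks, giving {S0,S2} and {S3,S4}.
Refine {S6,S9,S10} on symbol p: members go to different blocks, giving {S9,S10} and {S6}.
Stable partition: {S0,S2} | {S9,S10} | {S1,S7,S8} | {S3,S4} | {S6} — 5 equivalence classes.
State S2 belongs to the block {S0,S2}, which has 2 states.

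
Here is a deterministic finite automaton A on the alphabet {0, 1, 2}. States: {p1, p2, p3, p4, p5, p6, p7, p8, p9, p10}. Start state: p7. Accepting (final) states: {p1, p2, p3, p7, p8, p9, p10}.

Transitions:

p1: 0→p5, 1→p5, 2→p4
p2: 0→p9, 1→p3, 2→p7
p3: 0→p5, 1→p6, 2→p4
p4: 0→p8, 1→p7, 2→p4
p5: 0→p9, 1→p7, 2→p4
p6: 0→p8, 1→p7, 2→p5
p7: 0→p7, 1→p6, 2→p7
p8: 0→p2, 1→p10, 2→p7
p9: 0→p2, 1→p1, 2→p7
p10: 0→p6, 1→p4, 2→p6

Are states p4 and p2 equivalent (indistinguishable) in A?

All states are reachable from the start state.
Start with accepting vs non-accepting: {p1,p2,p3,p7,p8,p9,p10} | {p4,p5,p6}.
Split {p1,p2,p3,p7,p8,p9,p10} by δ(·,0) → {p2,p7,p8,p9} and {p1,p3,p10}.
Split {p2,p7,p8,p9} by δ(·,1) → {p2,p8,p9} and {p7}.
The partition is now stable with 4 blocks: {p2,p8,p9} | {p4,p5,p6} | {p1,p3,p10} | {p7}.
p4 and p2 end up in different blocks, so they are distinguishable. For instance, the string 'ε' is accepted from only p2.

No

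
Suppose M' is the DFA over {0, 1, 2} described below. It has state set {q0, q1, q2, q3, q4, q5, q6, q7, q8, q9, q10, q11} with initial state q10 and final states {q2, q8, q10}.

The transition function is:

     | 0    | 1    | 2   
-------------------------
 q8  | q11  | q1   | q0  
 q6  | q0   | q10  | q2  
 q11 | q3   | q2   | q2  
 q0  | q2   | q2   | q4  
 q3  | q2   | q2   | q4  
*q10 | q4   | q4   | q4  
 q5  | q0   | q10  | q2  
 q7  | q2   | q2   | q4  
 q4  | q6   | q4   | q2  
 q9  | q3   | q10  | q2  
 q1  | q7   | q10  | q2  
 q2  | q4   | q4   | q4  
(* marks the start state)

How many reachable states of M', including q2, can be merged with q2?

States {q1,q3,q5,q7,q8,q9,q11} cannot be reached from the start state, so discard them.
P0 = {q2,q10} | {q0,q4,q6}.
On input 0, block {q0,q4,q6} splits into {q4,q6} and {q0}.
On input 0, block {q4,q6} splits into {q4} and {q6}.
Stable partition: {q2,q10} | {q4} | {q0} | {q6} — 4 equivalence classes.
State q2 belongs to the block {q2,q10}, which has 2 states.

2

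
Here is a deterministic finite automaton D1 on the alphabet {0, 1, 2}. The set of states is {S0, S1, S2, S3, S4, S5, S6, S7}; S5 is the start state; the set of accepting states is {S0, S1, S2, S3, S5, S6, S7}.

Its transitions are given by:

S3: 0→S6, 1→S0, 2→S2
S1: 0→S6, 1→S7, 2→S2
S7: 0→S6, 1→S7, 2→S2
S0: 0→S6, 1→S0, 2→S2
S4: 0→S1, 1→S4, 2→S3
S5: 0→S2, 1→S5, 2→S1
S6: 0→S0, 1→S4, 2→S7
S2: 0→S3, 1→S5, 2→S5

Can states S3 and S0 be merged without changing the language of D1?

Start with accepting vs non-accepting: {S0,S1,S2,S3,S5,S6,S7} | {S4}.
Split {S0,S1,S2,S3,S5,S6,S7} by δ(·,1) → {S0,S1,S2,S3,S5,S7} and {S6}.
Refine {S0,S1,S2,S3,S5,S7} on symbol 0: members go to different blocks, giving {S0,S1,S3,S7} and {S2,S5}.
Refine {S2,S5} on symbol 0: members go to different blocks, giving {S2} and {S5}.
Stable partition: {S0,S1,S3,S7} | {S4} | {S6} | {S2} | {S5} — 5 equivalence classes.
S3 and S0 lie in the same block of the stable partition, so they are equivalent — no string distinguishes them.

Yes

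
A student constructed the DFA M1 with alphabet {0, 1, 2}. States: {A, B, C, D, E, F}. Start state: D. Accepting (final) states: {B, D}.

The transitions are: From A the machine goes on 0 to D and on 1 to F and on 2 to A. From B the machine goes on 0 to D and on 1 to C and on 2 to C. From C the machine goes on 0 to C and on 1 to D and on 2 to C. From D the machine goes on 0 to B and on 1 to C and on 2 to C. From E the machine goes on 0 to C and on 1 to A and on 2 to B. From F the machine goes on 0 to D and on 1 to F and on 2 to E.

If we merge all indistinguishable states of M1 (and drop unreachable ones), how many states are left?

2

First remove the unreachable states {A,E,F}; 3 states remain.
P0 = {B,D} | {C}.
No further refinement is possible. Final partition (2 blocks): {B,D} | {C}.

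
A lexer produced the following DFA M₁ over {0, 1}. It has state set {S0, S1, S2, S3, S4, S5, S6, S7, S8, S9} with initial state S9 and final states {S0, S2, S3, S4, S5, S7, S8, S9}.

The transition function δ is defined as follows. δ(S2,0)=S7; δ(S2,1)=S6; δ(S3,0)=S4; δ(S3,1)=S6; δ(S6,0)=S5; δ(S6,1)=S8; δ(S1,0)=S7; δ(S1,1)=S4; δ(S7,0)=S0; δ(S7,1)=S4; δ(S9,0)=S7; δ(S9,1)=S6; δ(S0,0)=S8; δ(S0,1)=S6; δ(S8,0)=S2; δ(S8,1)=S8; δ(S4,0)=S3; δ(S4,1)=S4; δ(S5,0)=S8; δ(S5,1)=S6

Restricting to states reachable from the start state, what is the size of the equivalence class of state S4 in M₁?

3

First remove the unreachable states {S1}; 9 states remain.
Start with accepting vs non-accepting: {S0,S2,S3,S4,S5,S7,S8,S9} | {S6}.
Refine {S0,S2,S3,S4,S5,S7,S8,S9} on symbol 1: members go to different blocks, giving {S0,S2,S3,S5,S9} and {S4,S7,S8}.
The partition is now stable with 3 blocks: {S0,S2,S3,S5,S9} | {S6} | {S4,S7,S8}.
State S4 belongs to the block {S4,S7,S8}, which has 3 states.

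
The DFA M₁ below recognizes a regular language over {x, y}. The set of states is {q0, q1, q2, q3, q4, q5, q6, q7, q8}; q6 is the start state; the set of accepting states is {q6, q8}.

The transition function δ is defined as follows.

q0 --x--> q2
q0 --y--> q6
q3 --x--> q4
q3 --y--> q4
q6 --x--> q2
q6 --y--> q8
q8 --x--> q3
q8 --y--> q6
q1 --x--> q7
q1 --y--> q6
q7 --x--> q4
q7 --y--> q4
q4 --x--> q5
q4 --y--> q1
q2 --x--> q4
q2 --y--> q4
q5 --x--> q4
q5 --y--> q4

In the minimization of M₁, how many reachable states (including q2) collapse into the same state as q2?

4

States {q0} cannot be reached from the start state, so discard them.
P0 = {q6,q8} | {q1,q2,q3,q4,q5,q7}.
Refine {q1,q2,q3,q4,q5,q7} on symbol y: members go to different blocks, giving {q2,q3,q4,q5,q7} and {q1}.
Refine {q2,q3,q4,q5,q7} on symbol y: members go to different blocks, giving {q2,q3,q5,q7} and {q4}.
The partition is now stable with 4 blocks: {q6,q8} | {q2,q3,q5,q7} | {q1} | {q4}.
The equivalence class containing q2 is {q2,q3,q5,q7}, of size 4.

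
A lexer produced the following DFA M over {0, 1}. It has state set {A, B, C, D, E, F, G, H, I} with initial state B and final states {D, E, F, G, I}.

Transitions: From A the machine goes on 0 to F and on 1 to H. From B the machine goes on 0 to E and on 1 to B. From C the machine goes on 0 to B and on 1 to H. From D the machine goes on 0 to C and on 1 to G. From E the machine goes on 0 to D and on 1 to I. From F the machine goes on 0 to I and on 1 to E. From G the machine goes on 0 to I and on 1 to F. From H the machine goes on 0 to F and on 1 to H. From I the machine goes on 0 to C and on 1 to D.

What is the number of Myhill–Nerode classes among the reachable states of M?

8

First remove the unreachable states {A}; 8 states remain.
P0 = {D,E,F,G,I} | {B,C,H}.
On input 0, block {D,E,F,G,I} splits into {E,F,G} and {D,I}.
On input 1, block {E,F,G} splits into {F,G} and {E}.
Split {F,G} by δ(·,1) → {F} and {G}.
Refine {B,C,H} on symbol 0: members go to different blocks, giving {B} and {C} and {H}.
Split {D,I} by δ(·,1) → {D} and {I}.
The partition is now stable with 8 blocks: {F} | {B} | {D} | {E} | {G} | {C} | {H} | {I}.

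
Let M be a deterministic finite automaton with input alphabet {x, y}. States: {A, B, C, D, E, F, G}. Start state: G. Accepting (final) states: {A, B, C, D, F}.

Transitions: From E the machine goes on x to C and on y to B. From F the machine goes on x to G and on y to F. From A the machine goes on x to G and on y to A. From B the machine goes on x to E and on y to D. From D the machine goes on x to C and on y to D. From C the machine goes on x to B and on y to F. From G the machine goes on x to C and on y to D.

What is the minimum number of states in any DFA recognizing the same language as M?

First remove the unreachable states {A}; 6 states remain.
Start with accepting vs non-accepting: {B,C,D,F} | {E,G}.
On input x, block {B,C,D,F} splits into {B,F} and {C,D}.
Refine {B,F} on symbol y: members go to different blocks, giving {B} and {F}.
On input y, block {E,G} splits into {E} and {G}.
Refine {C,D} on symbol x: members go to different blocks, giving {C} and {D}.
The partition is now stable with 6 blocks: {B} | {E} | {C} | {F} | {G} | {D}.

6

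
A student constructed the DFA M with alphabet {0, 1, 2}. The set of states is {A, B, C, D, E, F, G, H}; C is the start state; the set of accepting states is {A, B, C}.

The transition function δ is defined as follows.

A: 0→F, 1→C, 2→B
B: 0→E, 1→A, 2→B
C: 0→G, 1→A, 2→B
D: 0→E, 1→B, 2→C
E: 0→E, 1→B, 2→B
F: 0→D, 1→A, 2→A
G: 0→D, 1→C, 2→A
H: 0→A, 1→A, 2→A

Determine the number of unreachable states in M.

1

Starting at C and following transitions, the reachable set is {A, B, C, D, E, F, G}. That leaves H unreachable — 1 in total.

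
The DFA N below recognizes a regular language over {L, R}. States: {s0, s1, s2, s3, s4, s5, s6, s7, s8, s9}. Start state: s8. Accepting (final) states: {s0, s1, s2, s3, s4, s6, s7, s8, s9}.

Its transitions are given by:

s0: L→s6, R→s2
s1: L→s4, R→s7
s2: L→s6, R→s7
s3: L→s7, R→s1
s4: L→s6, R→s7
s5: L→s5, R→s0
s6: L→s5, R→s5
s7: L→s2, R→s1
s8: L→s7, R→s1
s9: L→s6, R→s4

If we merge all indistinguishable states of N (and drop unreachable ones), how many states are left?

6

Reachable states from the start: {s0,s1,s2,s4,s5,s6,s7,s8}. Unreachable: {s3,s9} — drop them.
P0 = {s0,s1,s2,s4,s6,s7,s8} | {s5}.
Refine {s0,s1,s2,s4,s6,s7,s8} on symbol L: members go to different blocks, giving {s0,s1,s2,s4,s7,s8} and {s6}.
Refine {s0,s1,s2,s4,s7,s8} on symbol L: members go to different blocks, giving {s0,s2,s4} and {s1,s7,s8}.
Split {s0,s2,s4} by δ(·,R) → {s2,s4} and {s0}.
On input L, block {s1,s7,s8} splits into {s1,s7} and {s8}.
The partition is now stable with 6 blocks: {s2,s4} | {s5} | {s6} | {s1,s7} | {s0} | {s8}.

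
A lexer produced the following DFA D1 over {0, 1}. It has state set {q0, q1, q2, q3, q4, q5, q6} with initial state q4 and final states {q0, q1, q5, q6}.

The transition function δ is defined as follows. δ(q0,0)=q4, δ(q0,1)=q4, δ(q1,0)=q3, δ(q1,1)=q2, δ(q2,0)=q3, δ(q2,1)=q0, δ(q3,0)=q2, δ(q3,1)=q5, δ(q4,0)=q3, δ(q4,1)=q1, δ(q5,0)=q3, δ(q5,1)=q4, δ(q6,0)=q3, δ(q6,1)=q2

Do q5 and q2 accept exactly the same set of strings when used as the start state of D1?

States {q6} cannot be reached from the start state, so discard them.
Initial partition by acceptance: {q0,q1,q5} | {q2,q3,q4}.
The partition is now stable with 2 blocks: {q0,q1,q5} | {q2,q3,q4}.
q5 and q2 end up in different blocks, so they are distinguishable. For instance, the string 'ε' is accepted from only q5.

No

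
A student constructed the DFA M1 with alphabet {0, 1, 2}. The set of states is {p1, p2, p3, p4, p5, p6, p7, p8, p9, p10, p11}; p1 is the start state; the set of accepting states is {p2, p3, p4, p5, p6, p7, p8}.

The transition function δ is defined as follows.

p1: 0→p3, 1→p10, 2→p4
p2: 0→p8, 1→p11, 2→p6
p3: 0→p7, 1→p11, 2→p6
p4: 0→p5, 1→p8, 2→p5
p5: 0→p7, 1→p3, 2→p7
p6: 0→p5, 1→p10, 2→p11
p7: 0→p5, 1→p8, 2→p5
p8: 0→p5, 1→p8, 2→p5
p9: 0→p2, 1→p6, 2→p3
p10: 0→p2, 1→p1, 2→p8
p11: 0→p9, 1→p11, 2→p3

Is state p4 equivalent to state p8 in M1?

Yes

Every state is reachable, so we keep all 11.
Start with accepting vs non-accepting: {p2,p3,p4,p5,p6,p7,p8} | {p1,p9,p10,p11}.
Split {p2,p3,p4,p5,p6,p7,p8} by δ(·,1) → {p4,p5,p7,p8} and {p2,p3,p6}.
Split {p4,p5,p7,p8} by δ(·,1) → {p4,p7,p8} and {p5}.
Refine {p1,p9,p10,p11} on symbol 0: members go to different blocks, giving {p1,p9,p10} and {p11}.
Split {p1,p9,p10} by δ(·,1) → {p1,p10} and {p9}.
On input 0, block {p2,p3,p6} splits into {p2,p3} and {p6}.
Stable partition: {p4,p7,p8} | {p1,p10} | {p2,p3} | {p5} | {p11} | {p9} | {p6} — 7 equivalence classes.
p4 and p8 lie in the same block of the stable partition, so they are equivalent — no string distinguishes them.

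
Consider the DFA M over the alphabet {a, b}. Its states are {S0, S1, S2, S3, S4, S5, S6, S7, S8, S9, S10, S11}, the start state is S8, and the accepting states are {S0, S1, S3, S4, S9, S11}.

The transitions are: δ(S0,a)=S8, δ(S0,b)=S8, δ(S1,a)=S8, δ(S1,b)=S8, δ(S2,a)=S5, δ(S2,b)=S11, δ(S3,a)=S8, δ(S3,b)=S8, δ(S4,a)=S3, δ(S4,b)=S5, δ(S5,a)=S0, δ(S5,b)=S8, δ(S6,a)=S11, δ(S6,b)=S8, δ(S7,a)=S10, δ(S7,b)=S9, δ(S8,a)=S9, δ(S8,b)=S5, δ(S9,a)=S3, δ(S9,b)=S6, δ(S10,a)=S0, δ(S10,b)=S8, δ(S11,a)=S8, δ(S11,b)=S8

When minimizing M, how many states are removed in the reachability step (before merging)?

No path from S8 leads to S1, S2, S4, S7, S10; the other 7 states are all reachable.

5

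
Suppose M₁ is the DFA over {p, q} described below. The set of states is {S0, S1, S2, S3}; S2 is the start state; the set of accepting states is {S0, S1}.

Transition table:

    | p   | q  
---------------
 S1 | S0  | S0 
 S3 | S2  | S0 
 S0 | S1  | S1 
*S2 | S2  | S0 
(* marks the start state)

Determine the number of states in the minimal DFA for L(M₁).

2

Reachable states from the start: {S0,S1,S2}. Unreachable: {S3} — drop them.
Initial partition by acceptance: {S0,S1} | {S2}.
Stable partition: {S0,S1} | {S2} — 2 equivalence classes.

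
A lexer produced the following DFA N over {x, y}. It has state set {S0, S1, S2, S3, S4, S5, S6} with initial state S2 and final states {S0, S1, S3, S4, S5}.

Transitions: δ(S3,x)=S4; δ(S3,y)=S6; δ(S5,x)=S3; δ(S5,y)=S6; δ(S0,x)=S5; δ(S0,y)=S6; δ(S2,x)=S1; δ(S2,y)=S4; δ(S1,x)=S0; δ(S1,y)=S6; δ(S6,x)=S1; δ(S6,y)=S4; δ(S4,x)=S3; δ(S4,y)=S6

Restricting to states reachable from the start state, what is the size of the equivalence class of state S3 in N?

5

Every state is reachable, so we keep all 7.
Initial partition by acceptance: {S0,S1,S3,S4,S5} | {S2,S6}.
No further refinement is possible. Final partition (2 blocks): {S0,S1,S3,S4,S5} | {S2,S6}.
State S3 belongs to the block {S0,S1,S3,S4,S5}, which has 5 states.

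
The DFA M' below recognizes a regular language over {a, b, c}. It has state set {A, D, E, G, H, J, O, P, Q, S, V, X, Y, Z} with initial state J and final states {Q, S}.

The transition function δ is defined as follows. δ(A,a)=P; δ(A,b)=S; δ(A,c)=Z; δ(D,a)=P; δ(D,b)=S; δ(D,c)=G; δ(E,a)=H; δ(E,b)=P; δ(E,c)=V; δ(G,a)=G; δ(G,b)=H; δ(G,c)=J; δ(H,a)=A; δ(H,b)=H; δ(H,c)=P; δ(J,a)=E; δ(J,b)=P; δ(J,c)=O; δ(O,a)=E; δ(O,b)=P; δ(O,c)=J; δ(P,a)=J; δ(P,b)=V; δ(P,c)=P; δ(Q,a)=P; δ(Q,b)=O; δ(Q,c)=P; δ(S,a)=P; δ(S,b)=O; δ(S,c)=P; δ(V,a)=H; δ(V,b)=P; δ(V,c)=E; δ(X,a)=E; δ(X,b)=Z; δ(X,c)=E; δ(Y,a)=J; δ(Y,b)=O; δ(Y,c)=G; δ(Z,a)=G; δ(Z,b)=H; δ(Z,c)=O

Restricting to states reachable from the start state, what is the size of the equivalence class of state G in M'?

States {D,Q,X,Y} cannot be reached from the start state, so discard them.
Initial partition by acceptance: {S} | {A,E,G,H,J,O,P,V,Z}.
On input b, block {A,E,G,H,J,O,P,V,Z} splits into {E,G,H,J,O,P,V,Z} and {A}.
Split {E,G,H,J,O,P,V,Z} by δ(·,a) → {E,G,J,O,P,V,Z} and {H}.
Split {E,G,J,O,P,V,Z} by δ(·,a) → {G,J,O,P,Z} and {E,V}.
Split {G,J,O,P,Z} by δ(·,a) → {G,P,Z} and {J,O}.
Split {G,P,Z} by δ(·,a) → {G,Z} and {P}.
The partition is now stable with 7 blocks: {S} | {G,Z} | {A} | {H} | {E,V} | {J,O} | {P}.
The equivalence class containing G is {G,Z}, of size 2.

2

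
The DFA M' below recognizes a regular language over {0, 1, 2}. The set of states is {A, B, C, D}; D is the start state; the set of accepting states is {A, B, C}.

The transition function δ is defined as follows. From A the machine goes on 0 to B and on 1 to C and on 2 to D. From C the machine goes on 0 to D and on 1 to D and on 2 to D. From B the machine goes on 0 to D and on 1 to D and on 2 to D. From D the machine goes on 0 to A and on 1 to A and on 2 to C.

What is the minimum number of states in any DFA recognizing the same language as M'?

All states are reachable from the start state.
P0 = {A,B,C} | {D}.
On input 0, block {A,B,C} splits into {B,C} and {A}.
Stable partition: {B,C} | {D} | {A} — 3 equivalence classes.

3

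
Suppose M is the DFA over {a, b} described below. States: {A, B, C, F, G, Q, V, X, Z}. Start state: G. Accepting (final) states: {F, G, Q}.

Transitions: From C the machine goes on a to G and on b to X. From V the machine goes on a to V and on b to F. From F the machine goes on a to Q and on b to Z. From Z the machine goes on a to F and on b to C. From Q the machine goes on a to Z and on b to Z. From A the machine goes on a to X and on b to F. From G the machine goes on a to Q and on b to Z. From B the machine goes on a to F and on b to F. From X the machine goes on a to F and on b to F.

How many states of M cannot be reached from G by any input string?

Starting at G and following transitions, the reachable set is {C, F, G, Q, X, Z}. That leaves A, B, V unreachable — 3 in total.

3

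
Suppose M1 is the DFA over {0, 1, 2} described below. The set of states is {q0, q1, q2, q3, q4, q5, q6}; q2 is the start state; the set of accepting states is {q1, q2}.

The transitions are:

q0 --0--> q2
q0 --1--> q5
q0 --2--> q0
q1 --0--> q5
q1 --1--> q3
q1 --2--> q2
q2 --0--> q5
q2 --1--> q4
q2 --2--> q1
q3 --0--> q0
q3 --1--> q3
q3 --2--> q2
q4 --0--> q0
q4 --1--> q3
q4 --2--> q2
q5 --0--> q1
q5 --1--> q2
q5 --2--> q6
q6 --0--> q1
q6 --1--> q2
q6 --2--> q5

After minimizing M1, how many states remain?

Every state is reachable, so we keep all 7.
Initial partition by acceptance: {q1,q2} | {q0,q3,q4,q5,q6}.
Split {q0,q3,q4,q5,q6} by δ(·,0) → {q0,q5,q6} and {q3,q4}.
Split {q0,q5,q6} by δ(·,1) → {q5,q6} and {q0}.
The partition is now stable with 4 blocks: {q1,q2} | {q5,q6} | {q3,q4} | {q0}.

4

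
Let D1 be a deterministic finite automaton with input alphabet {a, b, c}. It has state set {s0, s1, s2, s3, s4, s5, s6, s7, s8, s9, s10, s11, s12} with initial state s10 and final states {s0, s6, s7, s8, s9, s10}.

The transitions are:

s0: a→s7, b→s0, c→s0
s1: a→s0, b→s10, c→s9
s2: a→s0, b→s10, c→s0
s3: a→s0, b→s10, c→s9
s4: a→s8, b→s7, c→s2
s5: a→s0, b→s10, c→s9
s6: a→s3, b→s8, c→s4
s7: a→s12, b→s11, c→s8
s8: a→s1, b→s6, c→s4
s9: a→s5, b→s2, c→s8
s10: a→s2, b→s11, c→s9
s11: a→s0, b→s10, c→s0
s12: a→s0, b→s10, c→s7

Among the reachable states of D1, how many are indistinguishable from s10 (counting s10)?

Every state is reachable, so we keep all 13.
Initial partition by acceptance: {s0,s6,s7,s8,s9,s10} | {s1,s2,s3,s4,s5,s11,s12}.
Split {s0,s6,s7,s8,s9,s10} by δ(·,a) → {s6,s7,s8,s9,s10} and {s0}.
Split {s6,s7,s8,s9,s10} by δ(·,b) → {s7,s9,s10} and {s6,s8}.
Split {s7,s9,s10} by δ(·,c) → {s7,s9} and {s10}.
On input a, block {s1,s2,s3,s4,s5,s11,s12} splits into {s1,s2,s3,s5,s11,s12} and {s4}.
Refine {s1,s2,s3,s5,s11,s12} on symbol c: members go to different blocks, giving {s1,s3,s5,s12} and {s2,s11}.
Stable partition: {s7,s9} | {s1,s3,s5,s12} | {s0} | {s6,s8} | {s10} | {s4} | {s2,s11} — 7 equivalence classes.
State s10 belongs to the block {s10}, which has 1 states.

1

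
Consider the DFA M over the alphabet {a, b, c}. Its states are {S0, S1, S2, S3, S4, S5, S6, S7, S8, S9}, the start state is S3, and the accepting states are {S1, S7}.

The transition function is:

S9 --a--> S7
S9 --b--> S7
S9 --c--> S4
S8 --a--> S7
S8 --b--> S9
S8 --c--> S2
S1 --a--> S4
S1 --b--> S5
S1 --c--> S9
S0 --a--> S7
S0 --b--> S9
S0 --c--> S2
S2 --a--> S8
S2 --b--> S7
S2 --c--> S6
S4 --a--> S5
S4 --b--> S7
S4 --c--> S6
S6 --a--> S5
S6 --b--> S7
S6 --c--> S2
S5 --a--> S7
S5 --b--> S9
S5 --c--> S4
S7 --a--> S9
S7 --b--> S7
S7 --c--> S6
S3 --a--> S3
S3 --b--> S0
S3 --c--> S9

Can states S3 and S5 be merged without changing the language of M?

No

Reachable states from the start: {S0,S2,S3,S4,S5,S6,S7,S8,S9}. Unreachable: {S1} — drop them.
Start with accepting vs non-accepting: {S7} | {S0,S2,S3,S4,S5,S6,S8,S9}.
Refine {S0,S2,S3,S4,S5,S6,S8,S9} on symbol a: members go to different blocks, giving {S0,S5,S8,S9} and {S2,S3,S4,S6}.
Refine {S0,S5,S8,S9} on symbol b: members go to different blocks, giving {S0,S5,S8} and {S9}.
Refine {S2,S3,S4,S6} on symbol a: members go to different blocks, giving {S2,S4,S6} and {S3}.
No further refinement is possible. Final partition (5 blocks): {S7} | {S0,S5,S8} | {S2,S4,S6} | {S9} | {S3}.
S3 and S5 end up in different blocks, so they are distinguishable. For instance, the string 'a' is accepted from only S5.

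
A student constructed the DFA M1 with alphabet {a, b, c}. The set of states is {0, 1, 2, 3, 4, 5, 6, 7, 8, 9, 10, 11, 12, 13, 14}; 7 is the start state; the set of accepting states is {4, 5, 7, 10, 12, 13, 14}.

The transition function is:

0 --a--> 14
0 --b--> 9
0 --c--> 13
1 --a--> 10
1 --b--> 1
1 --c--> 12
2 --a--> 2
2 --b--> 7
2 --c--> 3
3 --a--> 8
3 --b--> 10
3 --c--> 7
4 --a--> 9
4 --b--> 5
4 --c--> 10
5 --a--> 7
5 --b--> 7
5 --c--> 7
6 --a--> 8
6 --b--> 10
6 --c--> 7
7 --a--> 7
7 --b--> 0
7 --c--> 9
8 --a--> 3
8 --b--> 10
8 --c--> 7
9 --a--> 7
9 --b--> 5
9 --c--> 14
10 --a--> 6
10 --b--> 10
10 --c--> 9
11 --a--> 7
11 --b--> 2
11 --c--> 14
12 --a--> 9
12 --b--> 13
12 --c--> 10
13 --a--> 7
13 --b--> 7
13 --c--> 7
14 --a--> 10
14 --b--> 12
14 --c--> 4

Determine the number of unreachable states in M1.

3

No path from 7 leads to 1, 2, 11; the other 12 states are all reachable.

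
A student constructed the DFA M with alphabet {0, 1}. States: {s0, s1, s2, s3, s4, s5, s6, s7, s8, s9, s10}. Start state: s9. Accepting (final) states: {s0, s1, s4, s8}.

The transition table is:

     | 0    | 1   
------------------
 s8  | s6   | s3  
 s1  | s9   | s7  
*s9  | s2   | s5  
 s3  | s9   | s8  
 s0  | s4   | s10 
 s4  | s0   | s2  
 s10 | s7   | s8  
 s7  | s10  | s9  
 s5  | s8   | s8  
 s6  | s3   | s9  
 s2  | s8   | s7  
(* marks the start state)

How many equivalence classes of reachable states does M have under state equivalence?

8

Reachable states from the start: {s2,s3,s5,s6,s7,s8,s9,s10}. Unreachable: {s0,s1,s4} — drop them.
Initial partition by acceptance: {s8} | {s2,s3,s5,s6,s7,s9,s10}.
Refine {s2,s3,s5,s6,s7,s9,s10} on symbol 0: members go to different blocks, giving {s3,s6,s7,s9,s10} and {s2,s5}.
On input 0, block {s3,s6,s7,s9,s10} splits into {s3,s6,s7,s10} and {s9}.
On input 0, block {s3,s6,s7,s10} splits into {s6,s7,s10} and {s3}.
Refine {s6,s7,s10} on symbol 0: members go to different blocks, giving {s7,s10} and {s6}.
On input 1, block {s7,s10} splits into {s7} and {s10}.
On input 1, block {s2,s5} splits into {s2} and {s5}.
Stable partition: {s8} | {s7} | {s2} | {s9} | {s3} | {s6} | {s10} | {s5} — 8 equivalence classes.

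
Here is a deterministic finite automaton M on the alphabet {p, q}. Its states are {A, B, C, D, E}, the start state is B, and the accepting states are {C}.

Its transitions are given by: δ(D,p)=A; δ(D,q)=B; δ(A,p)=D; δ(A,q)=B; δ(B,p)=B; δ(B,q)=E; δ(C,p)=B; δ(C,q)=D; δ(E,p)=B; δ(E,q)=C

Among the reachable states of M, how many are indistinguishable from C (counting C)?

Every state is reachable, so we keep all 5.
P0 = {C} | {A,B,D,E}.
Split {A,B,D,E} by δ(·,q) → {A,B,D} and {E}.
On input q, block {A,B,D} splits into {A,D} and {B}.
The partition is now stable with 4 blocks: {C} | {A,D} | {E} | {B}.
State C belongs to the block {C}, which has 1 states.

1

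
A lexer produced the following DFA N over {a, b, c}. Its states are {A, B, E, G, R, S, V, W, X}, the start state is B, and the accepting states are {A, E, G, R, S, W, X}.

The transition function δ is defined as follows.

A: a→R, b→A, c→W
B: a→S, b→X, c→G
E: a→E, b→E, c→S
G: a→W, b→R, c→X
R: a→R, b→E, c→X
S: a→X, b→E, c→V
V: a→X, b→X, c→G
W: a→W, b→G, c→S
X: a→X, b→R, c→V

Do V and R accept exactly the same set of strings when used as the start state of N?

No

States {A} cannot be reached from the start state, so discard them.
Start with accepting vs non-accepting: {E,G,R,S,W,X} | {B,V}.
On input c, block {E,G,R,S,W,X} splits into {E,G,R,W} and {S,X}.
The partition is now stable with 3 blocks: {E,G,R,W} | {B,V} | {S,X}.
V and R end up in different blocks, so they are distinguishable. For instance, the string 'ε' is accepted from only R.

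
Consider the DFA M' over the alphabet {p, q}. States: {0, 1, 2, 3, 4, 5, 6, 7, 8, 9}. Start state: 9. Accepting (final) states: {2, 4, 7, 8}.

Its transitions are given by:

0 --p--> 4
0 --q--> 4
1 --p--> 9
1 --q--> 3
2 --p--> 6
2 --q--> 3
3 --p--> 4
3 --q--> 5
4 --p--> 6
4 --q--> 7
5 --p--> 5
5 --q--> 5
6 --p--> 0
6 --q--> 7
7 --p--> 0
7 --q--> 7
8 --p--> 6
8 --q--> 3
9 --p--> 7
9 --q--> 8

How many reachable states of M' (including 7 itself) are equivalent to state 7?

States {1,2} cannot be reached from the start state, so discard them.
P0 = {4,7,8} | {0,3,5,6,9}.
Split {4,7,8} by δ(·,q) → {4,7} and {8}.
Split {0,3,5,6,9} by δ(·,p) → {0,3,9} and {5,6}.
Refine {4,7} on symbol p: members go to different blocks, giving {4} and {7}.
Split {0,3,9} by δ(·,p) → {0,3} and {9}.
On input q, block {0,3} splits into {0} and {3}.
On input p, block {5,6} splits into {5} and {6}.
No further refinement is possible. Final partition (8 blocks): {4} | {0} | {8} | {5} | {7} | {9} | {3} | {6}.
State 7 belongs to the block {7}, which has 1 states.

1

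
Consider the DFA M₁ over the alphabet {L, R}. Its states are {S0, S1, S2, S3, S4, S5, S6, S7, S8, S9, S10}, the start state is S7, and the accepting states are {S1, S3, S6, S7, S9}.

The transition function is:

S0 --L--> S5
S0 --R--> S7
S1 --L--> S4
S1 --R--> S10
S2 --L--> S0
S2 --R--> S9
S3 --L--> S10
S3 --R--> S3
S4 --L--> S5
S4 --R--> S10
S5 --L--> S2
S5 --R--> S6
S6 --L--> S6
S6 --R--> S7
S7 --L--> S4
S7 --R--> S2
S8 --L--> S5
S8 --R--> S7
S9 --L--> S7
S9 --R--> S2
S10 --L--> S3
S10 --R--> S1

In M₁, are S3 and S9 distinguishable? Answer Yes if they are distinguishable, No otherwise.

States {S8} cannot be reached from the start state, so discard them.
P0 = {S1,S3,S6,S7,S9} | {S0,S2,S4,S5,S10}.
Split {S1,S3,S6,S7,S9} by δ(·,L) → {S1,S3,S7} and {S6,S9}.
On input R, block {S1,S3,S7} splits into {S1,S7} and {S3}.
Refine {S0,S2,S4,S5,S10} on symbol L: members go to different blocks, giving {S0,S2,S4,S5} and {S10}.
Split {S1,S7} by δ(·,R) → {S1} and {S7}.
Refine {S0,S2,S4,S5} on symbol R: members go to different blocks, giving {S2,S5} and {S0} and {S4}.
Refine {S2,S5} on symbol L: members go to different blocks, giving {S2} and {S5}.
Split {S6,S9} by δ(·,L) → {S6} and {S9}.
The partition is now stable with 10 blocks: {S1} | {S2} | {S6} | {S3} | {S10} | {S7} | {S0} | {S4} | {S5} | {S9}.
S3 and S9 end up in different blocks, so they are distinguishable. For instance, the string 'L' is accepted from only S9.

Yes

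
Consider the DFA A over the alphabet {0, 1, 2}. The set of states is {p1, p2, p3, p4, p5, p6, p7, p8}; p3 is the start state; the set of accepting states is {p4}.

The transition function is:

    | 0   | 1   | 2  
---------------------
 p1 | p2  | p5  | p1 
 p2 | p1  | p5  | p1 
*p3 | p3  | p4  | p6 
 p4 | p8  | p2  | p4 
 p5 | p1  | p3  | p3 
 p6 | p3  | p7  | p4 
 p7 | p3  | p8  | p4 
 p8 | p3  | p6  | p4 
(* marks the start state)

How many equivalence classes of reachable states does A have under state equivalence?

P0 = {p4} | {p1,p2,p3,p5,p6,p7,p8}.
On input 1, block {p1,p2,p3,p5,p6,p7,p8} splits into {p1,p2,p5,p6,p7,p8} and {p3}.
Split {p1,p2,p5,p6,p7,p8} by δ(·,0) → {p1,p2,p5} and {p6,p7,p8}.
Refine {p1,p2,p5} on symbol 1: members go to different blocks, giving {p1,p2} and {p5}.
No further refinement is possible. Final partition (5 blocks): {p4} | {p1,p2} | {p3} | {p6,p7,p8} | {p5}.

5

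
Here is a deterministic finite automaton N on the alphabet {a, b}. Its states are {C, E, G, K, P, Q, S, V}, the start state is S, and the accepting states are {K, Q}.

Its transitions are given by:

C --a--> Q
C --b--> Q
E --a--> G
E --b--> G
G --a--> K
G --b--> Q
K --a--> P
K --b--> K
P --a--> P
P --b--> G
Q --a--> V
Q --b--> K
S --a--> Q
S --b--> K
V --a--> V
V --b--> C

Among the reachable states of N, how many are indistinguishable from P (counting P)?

First remove the unreachable states {E}; 7 states remain.
P0 = {K,Q} | {C,G,P,S,V}.
Split {C,G,P,S,V} by δ(·,a) → {C,G,S} and {P,V}.
The partition is now stable with 3 blocks: {K,Q} | {C,G,S} | {P,V}.
State P belongs to the block {P,V}, which has 2 states.

2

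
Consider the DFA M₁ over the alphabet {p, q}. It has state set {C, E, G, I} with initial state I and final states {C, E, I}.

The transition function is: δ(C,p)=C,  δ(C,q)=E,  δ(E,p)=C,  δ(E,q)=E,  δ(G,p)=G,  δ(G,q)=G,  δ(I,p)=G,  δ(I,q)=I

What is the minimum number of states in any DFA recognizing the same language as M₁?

2

Reachable states from the start: {G,I}. Unreachable: {C,E} — drop them.
Initial partition by acceptance: {I} | {G}.
No further refinement is possible. Final partition (2 blocks): {I} | {G}.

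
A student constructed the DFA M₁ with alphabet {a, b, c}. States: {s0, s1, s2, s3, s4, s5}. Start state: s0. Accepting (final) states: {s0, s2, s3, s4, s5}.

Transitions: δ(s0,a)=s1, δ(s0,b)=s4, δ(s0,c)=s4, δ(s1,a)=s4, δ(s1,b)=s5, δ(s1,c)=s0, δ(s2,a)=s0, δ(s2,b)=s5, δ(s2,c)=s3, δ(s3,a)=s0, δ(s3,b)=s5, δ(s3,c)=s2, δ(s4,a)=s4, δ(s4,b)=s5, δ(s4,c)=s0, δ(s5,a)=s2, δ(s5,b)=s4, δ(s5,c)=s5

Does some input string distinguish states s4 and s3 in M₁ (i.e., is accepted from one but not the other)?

Yes

P0 = {s0,s2,s3,s4,s5} | {s1}.
Refine {s0,s2,s3,s4,s5} on symbol a: members go to different blocks, giving {s2,s3,s4,s5} and {s0}.
On input a, block {s2,s3,s4,s5} splits into {s2,s3} and {s4,s5}.
Refine {s4,s5} on symbol a: members go to different blocks, giving {s4} and {s5}.
The partition is now stable with 5 blocks: {s2,s3} | {s1} | {s0} | {s4} | {s5}.
s4 and s3 end up in different blocks, so they are distinguishable. For instance, the string 'aa' is accepted from only s4.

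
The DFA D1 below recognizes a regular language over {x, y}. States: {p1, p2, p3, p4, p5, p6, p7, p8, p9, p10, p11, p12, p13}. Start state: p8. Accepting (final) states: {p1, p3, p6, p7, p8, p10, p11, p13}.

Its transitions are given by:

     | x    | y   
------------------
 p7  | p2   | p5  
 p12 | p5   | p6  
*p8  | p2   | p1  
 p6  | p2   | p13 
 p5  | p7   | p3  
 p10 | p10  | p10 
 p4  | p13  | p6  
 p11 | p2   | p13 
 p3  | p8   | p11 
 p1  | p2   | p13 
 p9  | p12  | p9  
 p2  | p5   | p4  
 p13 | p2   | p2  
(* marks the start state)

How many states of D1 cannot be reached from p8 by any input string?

3

BFS from p8 reaches {p1, p2, p3, p4, p5, p6, p7, p8, p11, p13}; the 3 state(s) p9, p10, p12 are never visited.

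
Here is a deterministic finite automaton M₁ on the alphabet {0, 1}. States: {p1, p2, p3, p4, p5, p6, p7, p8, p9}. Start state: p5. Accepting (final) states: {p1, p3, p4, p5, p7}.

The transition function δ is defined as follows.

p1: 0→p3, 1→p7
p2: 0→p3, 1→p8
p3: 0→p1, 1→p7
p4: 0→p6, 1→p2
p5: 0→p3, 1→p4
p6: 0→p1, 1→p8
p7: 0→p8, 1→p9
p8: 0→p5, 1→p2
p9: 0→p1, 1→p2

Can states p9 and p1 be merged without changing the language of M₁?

P0 = {p1,p3,p4,p5,p7} | {p2,p6,p8,p9}.
Split {p1,p3,p4,p5,p7} by δ(·,0) → {p1,p3,p5} and {p4,p7}.
Stable partition: {p1,p3,p5} | {p2,p6,p8,p9} | {p4,p7} — 3 equivalence classes.
p9 and p1 end up in different blocks, so they are distinguishable. For instance, the string 'ε' is accepted from only p1.

No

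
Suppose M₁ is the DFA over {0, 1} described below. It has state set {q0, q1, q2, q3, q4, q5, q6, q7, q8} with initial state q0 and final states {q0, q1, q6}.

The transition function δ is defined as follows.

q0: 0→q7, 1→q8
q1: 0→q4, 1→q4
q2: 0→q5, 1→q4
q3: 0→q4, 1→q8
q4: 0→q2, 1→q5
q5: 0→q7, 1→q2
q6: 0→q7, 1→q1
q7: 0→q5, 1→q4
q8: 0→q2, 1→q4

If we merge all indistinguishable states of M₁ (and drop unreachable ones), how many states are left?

First remove the unreachable states {q1,q3,q6}; 6 states remain.
P0 = {q0} | {q2,q4,q5,q7,q8}.
Stable partition: {q0} | {q2,q4,q5,q7,q8} — 2 equivalence classes.

2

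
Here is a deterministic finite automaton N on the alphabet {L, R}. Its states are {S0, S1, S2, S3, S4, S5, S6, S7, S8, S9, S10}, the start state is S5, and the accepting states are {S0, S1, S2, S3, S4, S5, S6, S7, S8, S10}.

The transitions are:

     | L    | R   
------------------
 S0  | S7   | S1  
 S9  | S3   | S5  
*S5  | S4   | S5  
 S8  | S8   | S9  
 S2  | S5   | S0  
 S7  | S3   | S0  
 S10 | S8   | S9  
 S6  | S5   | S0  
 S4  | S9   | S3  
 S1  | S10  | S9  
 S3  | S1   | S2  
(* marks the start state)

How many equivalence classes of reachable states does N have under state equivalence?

8

Reachable states from the start: {S0,S1,S2,S3,S4,S5,S7,S8,S9,S10}. Unreachable: {S6} — drop them.
Start with accepting vs non-accepting: {S0,S1,S2,S3,S4,S5,S7,S8,S10} | {S9}.
On input L, block {S0,S1,S2,S3,S4,S5,S7,S8,S10} splits into {S0,S1,S2,S3,S5,S7,S8,S10} and {S4}.
Split {S0,S1,S2,S3,S5,S7,S8,S10} by δ(·,L) → {S0,S1,S2,S3,S7,S8,S10} and {S5}.
Split {S0,S1,S2,S3,S7,S8,S10} by δ(·,L) → {S0,S1,S3,S7,S8,S10} and {S2}.
Split {S0,S1,S3,S7,S8,S10} by δ(·,R) → {S1,S8,S10} and {S0,S7} and {S3}.
Split {S0,S7} by δ(·,L) → {S0} and {S7}.
No further refinement is possible. Final partition (8 blocks): {S1,S8,S10} | {S9} | {S4} | {S5} | {S2} | {S0} | {S3} | {S7}.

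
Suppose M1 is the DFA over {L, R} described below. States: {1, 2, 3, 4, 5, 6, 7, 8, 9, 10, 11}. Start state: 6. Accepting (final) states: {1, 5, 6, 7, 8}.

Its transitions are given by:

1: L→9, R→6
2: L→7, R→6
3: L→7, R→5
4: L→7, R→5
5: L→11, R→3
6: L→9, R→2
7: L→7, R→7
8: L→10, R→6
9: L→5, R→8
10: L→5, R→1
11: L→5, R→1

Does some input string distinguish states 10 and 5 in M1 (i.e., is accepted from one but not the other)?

First remove the unreachable states {4}; 10 states remain.
P0 = {1,5,6,7,8} | {2,3,9,10,11}.
Split {1,5,6,7,8} by δ(·,L) → {1,5,6,8} and {7}.
Refine {1,5,6,8} on symbol R: members go to different blocks, giving {1,8} and {5,6}.
On input L, block {2,3,9,10,11} splits into {9,10,11} and {2,3}.
No further refinement is possible. Final partition (5 blocks): {1,8} | {9,10,11} | {7} | {5,6} | {2,3}.
10 and 5 end up in different blocks, so they are distinguishable. For instance, the string 'ε' is accepted from only 5.

Yes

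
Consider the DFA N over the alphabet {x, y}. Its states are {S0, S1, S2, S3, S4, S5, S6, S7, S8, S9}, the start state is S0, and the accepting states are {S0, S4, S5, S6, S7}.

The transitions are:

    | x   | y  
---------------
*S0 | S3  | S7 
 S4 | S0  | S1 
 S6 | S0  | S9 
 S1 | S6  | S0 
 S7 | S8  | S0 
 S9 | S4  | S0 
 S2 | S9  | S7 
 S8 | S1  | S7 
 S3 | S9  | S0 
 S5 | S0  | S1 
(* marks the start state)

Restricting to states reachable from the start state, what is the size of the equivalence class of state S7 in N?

2

First remove the unreachable states {S2,S5}; 8 states remain.
Initial partition by acceptance: {S0,S4,S6,S7} | {S1,S3,S8,S9}.
Split {S0,S4,S6,S7} by δ(·,x) → {S0,S7} and {S4,S6}.
Refine {S1,S3,S8,S9} on symbol x: members go to different blocks, giving {S1,S9} and {S3,S8}.
The partition is now stable with 4 blocks: {S0,S7} | {S1,S9} | {S4,S6} | {S3,S8}.
State S7 belongs to the block {S0,S7}, which has 2 states.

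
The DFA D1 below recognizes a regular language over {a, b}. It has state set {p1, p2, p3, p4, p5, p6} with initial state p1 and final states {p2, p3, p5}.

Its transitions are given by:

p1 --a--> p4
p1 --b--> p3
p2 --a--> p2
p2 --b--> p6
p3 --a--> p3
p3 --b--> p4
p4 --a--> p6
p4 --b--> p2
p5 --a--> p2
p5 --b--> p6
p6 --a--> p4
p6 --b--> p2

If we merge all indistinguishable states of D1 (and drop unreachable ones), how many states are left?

2

First remove the unreachable states {p5}; 5 states remain.
Start with accepting vs non-accepting: {p2,p3} | {p1,p4,p6}.
No further refinement is possible. Final partition (2 blocks): {p2,p3} | {p1,p4,p6}.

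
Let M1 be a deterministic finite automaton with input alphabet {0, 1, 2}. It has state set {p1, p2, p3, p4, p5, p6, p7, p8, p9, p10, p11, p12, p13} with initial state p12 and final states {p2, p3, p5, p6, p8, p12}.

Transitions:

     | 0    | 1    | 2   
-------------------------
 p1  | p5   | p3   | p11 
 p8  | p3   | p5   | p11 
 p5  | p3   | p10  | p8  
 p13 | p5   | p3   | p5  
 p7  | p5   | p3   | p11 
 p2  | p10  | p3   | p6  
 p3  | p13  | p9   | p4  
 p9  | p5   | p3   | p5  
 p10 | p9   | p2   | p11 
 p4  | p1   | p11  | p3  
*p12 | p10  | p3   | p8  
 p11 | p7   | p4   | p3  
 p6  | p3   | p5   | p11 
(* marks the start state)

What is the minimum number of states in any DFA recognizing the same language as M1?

8

All states are reachable from the start state.
P0 = {p2,p3,p5,p6,p8,p12} | {p1,p4,p7,p9,p10,p11,p13}.
Refine {p2,p3,p5,p6,p8,p12} on symbol 0: members go to different blocks, giving {p2,p3,p12} and {p5,p6,p8}.
On input 1, block {p2,p3,p12} splits into {p2,p12} and {p3}.
Split {p1,p4,p7,p9,p10,p11,p13} by δ(·,0) → {p1,p7,p9,p13} and {p4,p10,p11}.
Refine {p1,p7,p9,p13} on symbol 2: members go to different blocks, giving {p1,p7} and {p9,p13}.
On input 1, block {p5,p6,p8} splits into {p6,p8} and {p5}.
Refine {p4,p10,p11} on symbol 0: members go to different blocks, giving {p4,p11} and {p10}.
The partition is now stable with 8 blocks: {p2,p12} | {p1,p7} | {p6,p8} | {p3} | {p4,p11} | {p9,p13} | {p5} | {p10}.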